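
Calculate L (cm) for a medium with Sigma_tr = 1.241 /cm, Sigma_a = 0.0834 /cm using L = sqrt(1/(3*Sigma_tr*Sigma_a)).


D = 1 / (3 * Sigma_tr) = 1 / (3 * 1.241) = 0.2686006 cm
L = sqrt(D / Sigma_a)
L = sqrt(0.2686006 / 0.0834)
L = 1.7946 cm

1.7946


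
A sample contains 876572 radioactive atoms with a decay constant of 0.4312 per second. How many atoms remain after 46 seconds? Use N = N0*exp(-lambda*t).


N = N0 * exp(-lambda * t)
N = 876572 * exp(-0.4312 * 46)
N = 0.0021304

0.0021304


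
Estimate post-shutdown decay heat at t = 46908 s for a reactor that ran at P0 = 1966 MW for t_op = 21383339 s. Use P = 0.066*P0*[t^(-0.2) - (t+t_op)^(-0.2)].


P/P0 = 0.066 * [t^(-0.2) - (t + t_op)^(-0.2)]
P/P0 = 0.066 * [46908^(-0.2) - (46908 + 21383339)^(-0.2)]
P/P0 = 0.066 * [0.1163458 - 0.03418177] = 0.005422826
P = 1966 * 0.005422826 = 10.661 MW

10.661


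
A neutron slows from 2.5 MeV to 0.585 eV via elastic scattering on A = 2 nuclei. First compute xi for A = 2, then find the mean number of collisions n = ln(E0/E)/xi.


xi = 1 + (A-1)^2/(2A)*ln((A-1)/(A+1)) = 0.7253469 (for A = 2)
n = ln(E0/E) / xi
n = ln(2.5e6 / 0.585) / 0.7253469
n = ln(4.273504e+06) / 0.7253469 = 21.049

21.049


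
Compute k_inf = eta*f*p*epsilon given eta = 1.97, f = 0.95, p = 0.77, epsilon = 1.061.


k_inf = eta * f * p * epsilon
k_inf = 1.97 * 0.95 * 0.77 * 1.061
k_inf = 1.5290

1.5290


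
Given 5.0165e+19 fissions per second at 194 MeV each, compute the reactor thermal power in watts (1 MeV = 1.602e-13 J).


P = fission_rate * E_MeV * 1.602e-13
P = 5.0165e+19 * 194 * 1.602e-13
P = 1.5591e+09 W

1.5591e+09


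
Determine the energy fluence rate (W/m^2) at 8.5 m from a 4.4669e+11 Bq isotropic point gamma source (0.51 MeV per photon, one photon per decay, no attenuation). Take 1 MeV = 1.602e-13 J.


psi = A * E * 1.602e-13 / (4*pi*r^2)
psi = 4.4669e+11 * 0.51 * 1.602e-13 / (4*pi*8.5^2)
psi = 4.0197e-05 W/m^2

4.0197e-05


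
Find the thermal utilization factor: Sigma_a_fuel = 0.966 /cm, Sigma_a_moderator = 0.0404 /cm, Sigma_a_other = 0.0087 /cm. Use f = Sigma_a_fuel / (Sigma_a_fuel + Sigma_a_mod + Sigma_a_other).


f = Sigma_a_fuel / (Sigma_a_fuel + Sigma_a_mod + Sigma_a_other)
f = 0.966 / (0.966 + 0.0404 + 0.0087)
f = 0.95163

0.95163


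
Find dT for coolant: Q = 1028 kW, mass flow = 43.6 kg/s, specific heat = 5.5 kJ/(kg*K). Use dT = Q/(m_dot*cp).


dT = Q / (m_dot * cp)
dT = 1028 / (43.6 * 5.5)
dT = 4.2869 C

4.2869


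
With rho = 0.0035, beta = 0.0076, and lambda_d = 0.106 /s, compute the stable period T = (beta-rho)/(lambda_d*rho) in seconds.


T = (beta - rho) / (lambda_d * rho)
T = (0.0076 - 0.0035) / (0.106 * 0.0035)
T = 11.051 s

11.051


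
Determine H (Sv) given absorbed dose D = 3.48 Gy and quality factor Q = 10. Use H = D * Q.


H = D * Q
H = 3.48 * 10
H = 34.800 Sv

34.800


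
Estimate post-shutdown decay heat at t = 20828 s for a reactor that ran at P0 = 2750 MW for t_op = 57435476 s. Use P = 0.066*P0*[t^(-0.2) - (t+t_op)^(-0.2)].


P/P0 = 0.066 * [t^(-0.2) - (t + t_op)^(-0.2)]
P/P0 = 0.066 * [20828^(-0.2) - (20828 + 57435476)^(-0.2)]
P/P0 = 0.066 * [0.1368581 - 0.02806289] = 0.007180484
P = 2750 * 0.007180484 = 19.746 MW

19.746


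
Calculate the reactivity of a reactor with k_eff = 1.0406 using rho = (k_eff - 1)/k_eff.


rho = (k_eff - 1) / k_eff
rho = (1.0406 - 1) / 1.0406
rho = 0.039016

0.039016


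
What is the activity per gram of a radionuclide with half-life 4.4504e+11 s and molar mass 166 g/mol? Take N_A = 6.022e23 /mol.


lambda = ln(2) / t_half = ln(2) / 4.4504e+11 = 1.557494e-12 /s
SA = lambda * N_A / M
SA = 1.557494e-12 * 6.022e23 / 166
SA = 5.6501e+09 Bq/g

5.6501e+09


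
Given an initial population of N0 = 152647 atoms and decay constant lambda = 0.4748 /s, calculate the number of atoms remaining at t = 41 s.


N = N0 * exp(-lambda * t)
N = 152647 * exp(-0.4748 * 41)
N = 5.3625e-04

5.3625e-04


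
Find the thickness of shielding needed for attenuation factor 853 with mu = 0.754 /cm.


x = ln(factor) / mu
x = ln(853) / 0.754
x = 8.9506 cm

8.9506


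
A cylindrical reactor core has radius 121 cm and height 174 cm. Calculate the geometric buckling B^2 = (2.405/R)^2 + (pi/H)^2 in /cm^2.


B^2 = (2.405/R)^2 + (pi/H)^2
B^2 = (2.405/121)^2 + (pi/174)^2
B^2 = 7.2104e-04 /cm^2

7.2104e-04


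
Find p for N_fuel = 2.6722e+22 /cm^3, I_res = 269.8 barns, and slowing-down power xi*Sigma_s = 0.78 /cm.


p = exp(-N * I * 1e-24 / (xi*Sigma_s))
p = exp(-2.6722e+22 * 269.8 * 1e-24 / 0.78)
p = 9.6780e-05

9.6780e-05


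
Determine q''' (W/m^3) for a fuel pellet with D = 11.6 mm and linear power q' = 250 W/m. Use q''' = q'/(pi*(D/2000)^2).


r = D / 2 / 1000 = 11.6 / 2 / 1000 = 0.0058 m
q''' = q' / (pi * r^2)
q''' = 250 / (pi * 0.0058^2)
q''' = 2.3656e+06 W/m^3

2.3656e+06


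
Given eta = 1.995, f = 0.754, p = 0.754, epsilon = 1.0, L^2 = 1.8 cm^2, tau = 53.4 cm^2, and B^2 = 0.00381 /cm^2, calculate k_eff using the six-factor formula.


k_inf = eta*f*p*eps = 1.995*0.754*0.754*1.0 = 1.134189
P_TNL = 1/(1 + L^2*B^2) = 1/(1 + 1.8*0.00381) = 0.9931887
P_FNL = exp(-B^2*tau) = exp(-0.00381*53.4) = 0.8159077
k_eff = k_inf * P_TNL * P_FNL = 1.134189 * 0.9931887 * 0.8159077
k_eff = 0.91909

0.91909


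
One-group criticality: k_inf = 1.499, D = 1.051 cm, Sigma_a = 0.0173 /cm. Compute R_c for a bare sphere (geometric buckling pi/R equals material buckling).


L^2 = D / Sigma_a = 1.051 / 0.0173 = 60.75145 cm^2
B_m^2 = (k_inf - 1) / L^2 = (1.499 - 1) / 60.75145 = 0.008213796 /cm^2
For a bare sphere: B_g = pi/R, so R_c = pi / sqrt(B_m^2)
R_c = pi / sqrt(0.008213796) = 34.664 cm

34.664


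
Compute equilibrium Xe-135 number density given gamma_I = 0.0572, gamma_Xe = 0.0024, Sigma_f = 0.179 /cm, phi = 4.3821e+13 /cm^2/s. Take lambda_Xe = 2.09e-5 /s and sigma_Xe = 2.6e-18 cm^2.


Xe_eq = (gamma_I + gamma_Xe) * Sigma_f * phi / (lambda_Xe + sigma_Xe * phi)
Numerator = (0.0572 + 0.0024) * 0.179 * 4.3821e+13 = 4.675000e+11
Denominator = 2.09e-5 + 2.6e-18 * 4.3821e+13 = 1.348346e-04
Xe_eq = 4.675000e+11 / 1.348346e-04 = 3.4672e+15 /cm^3

3.4672e+15


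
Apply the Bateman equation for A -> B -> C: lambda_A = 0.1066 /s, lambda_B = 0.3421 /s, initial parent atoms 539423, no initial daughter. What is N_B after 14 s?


N_B(t) = lambda_A * N_A0 / (lambda_B - lambda_A) * [exp(-lambda_A*t) - exp(-lambda_B*t)]
exp(-0.1066*14) = 0.2248324; exp(-0.3421*14) = 0.008317446
N_B = 0.1066 * 539423 / (0.3421 - 0.1066) * (0.2248324 - 0.008317446)
N_B = 52867

52867


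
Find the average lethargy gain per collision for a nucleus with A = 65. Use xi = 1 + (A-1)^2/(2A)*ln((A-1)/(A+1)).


xi = 1 + (A-1)^2/(2A) * ln((A-1)/(A+1))
xi = 1 + (65-1)^2/(2*65) * ln((65-1)/(65 +1))
xi = 0.030456

0.030456


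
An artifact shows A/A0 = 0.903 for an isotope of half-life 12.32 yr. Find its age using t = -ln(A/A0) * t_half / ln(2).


lambda = ln(2) / t_half = ln(2) / 12.32 = 0.05626195 /yr
t = -ln(A/A0) / lambda
t = -ln(0.903) / 0.05626195
t = 1.8135 yr

1.8135


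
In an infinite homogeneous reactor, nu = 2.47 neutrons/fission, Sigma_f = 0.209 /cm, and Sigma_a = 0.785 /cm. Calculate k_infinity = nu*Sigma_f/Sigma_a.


k_inf = nu * Sigma_f / Sigma_a
k_inf = 2.47 * 0.209 / 0.785
k_inf = 0.65762

0.65762


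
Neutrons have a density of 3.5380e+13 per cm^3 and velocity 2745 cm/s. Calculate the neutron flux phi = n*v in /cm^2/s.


phi = n * v
phi = 3.5380e+13 * 2745
phi = 9.7118e+16 /cm^2/s

9.7118e+16


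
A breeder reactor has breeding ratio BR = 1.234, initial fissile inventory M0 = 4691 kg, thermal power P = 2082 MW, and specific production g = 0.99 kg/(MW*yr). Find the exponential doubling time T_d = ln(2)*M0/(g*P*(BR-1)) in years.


Breeding gain G = BR - 1 = 1.234 - 1 = 0.234
Fissile production rate = g * P * G = 0.99 * 2082 * 0.234 = 482.31612 kg/yr
T_d = ln(2) * M0 / (g * P * G)
T_d = ln(2) * 4691 / 482.31612 = 6.7415 yr

6.7415


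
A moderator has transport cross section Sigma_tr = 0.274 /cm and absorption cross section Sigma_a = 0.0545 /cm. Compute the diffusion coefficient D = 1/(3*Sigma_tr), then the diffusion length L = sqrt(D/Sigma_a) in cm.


D = 1 / (3 * Sigma_tr) = 1 / (3 * 0.274) = 1.216545 cm
L = sqrt(D / Sigma_a)
L = sqrt(1.216545 / 0.0545)
L = 4.7246 cm

4.7246


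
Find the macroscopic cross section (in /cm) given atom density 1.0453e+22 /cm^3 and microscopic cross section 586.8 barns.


Sigma = N * sigma_barns * 1e-24
Sigma = 1.0453e+22 * 586.8 * 1e-24
Sigma = 6.1338 /cm

6.1338


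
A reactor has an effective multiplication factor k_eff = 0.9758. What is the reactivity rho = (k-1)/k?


rho = (k_eff - 1) / k_eff
rho = (0.9758 - 1) / 0.9758
rho = -0.024800

-0.024800


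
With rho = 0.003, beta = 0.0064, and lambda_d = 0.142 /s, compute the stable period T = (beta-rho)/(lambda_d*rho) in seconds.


T = (beta - rho) / (lambda_d * rho)
T = (0.0064 - 0.003) / (0.142 * 0.003)
T = 7.9812 s

7.9812


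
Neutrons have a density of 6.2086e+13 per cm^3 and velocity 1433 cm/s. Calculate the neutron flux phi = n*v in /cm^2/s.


phi = n * v
phi = 6.2086e+13 * 1433
phi = 8.8969e+16 /cm^2/s

8.8969e+16


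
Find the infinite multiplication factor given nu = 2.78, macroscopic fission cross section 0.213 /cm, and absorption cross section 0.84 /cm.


k_inf = nu * Sigma_f / Sigma_a
k_inf = 2.78 * 0.213 / 0.84
k_inf = 0.70493

0.70493


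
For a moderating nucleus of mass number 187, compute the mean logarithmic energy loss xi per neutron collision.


xi = 1 + (A-1)^2/(2A) * ln((A-1)/(A+1))
xi = 1 + (187-1)^2/(2*187) * ln((187-1)/(187 +1))
xi = 0.010657

0.010657


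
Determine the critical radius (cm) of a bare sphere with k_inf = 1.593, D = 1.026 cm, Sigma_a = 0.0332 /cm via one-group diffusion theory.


L^2 = D / Sigma_a = 1.026 / 0.0332 = 30.90361 cm^2
B_m^2 = (k_inf - 1) / L^2 = (1.593 - 1) / 30.90361 = 0.01918870 /cm^2
For a bare sphere: B_g = pi/R, so R_c = pi / sqrt(B_m^2)
R_c = pi / sqrt(0.01918870) = 22.679 cm

22.679


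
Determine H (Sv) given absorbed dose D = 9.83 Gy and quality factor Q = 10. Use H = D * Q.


H = D * Q
H = 9.83 * 10
H = 98.300 Sv

98.300


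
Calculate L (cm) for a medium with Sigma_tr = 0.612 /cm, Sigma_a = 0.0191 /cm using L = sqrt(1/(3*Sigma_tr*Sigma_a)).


D = 1 / (3 * Sigma_tr) = 1 / (3 * 0.612) = 0.5446623 cm
L = sqrt(D / Sigma_a)
L = sqrt(0.5446623 / 0.0191)
L = 5.3401 cm

5.3401


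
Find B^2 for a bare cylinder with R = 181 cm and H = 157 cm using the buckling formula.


B^2 = (2.405/R)^2 + (pi/H)^2
B^2 = (2.405/181)^2 + (pi/157)^2
B^2 = 5.7696e-04 /cm^2

5.7696e-04


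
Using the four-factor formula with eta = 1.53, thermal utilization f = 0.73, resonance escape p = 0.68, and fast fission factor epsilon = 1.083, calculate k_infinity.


k_inf = eta * f * p * epsilon
k_inf = 1.53 * 0.73 * 0.68 * 1.083
k_inf = 0.82253

0.82253


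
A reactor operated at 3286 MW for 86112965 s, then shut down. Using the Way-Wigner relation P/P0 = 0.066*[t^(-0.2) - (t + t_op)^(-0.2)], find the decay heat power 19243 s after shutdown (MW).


P/P0 = 0.066 * [t^(-0.2) - (t + t_op)^(-0.2)]
P/P0 = 0.066 * [19243^(-0.2) - (19243 + 86112965)^(-0.2)]
P/P0 = 0.066 * [0.1390418 - 0.02588016] = 0.007468668
P = 3286 * 0.007468668 = 24.542 MW

24.542


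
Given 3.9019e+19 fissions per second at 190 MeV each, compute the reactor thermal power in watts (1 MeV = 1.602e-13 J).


P = fission_rate * E_MeV * 1.602e-13
P = 3.9019e+19 * 190 * 1.602e-13
P = 1.1877e+09 W

1.1877e+09


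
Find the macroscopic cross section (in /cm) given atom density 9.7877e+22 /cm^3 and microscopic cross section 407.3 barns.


Sigma = N * sigma_barns * 1e-24
Sigma = 9.7877e+22 * 407.3 * 1e-24
Sigma = 39.865 /cm

39.865


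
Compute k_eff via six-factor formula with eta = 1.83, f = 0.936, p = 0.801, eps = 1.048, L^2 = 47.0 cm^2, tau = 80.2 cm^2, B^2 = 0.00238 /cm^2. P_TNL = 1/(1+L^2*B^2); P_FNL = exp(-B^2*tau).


k_inf = eta*f*p*eps = 1.83*0.936*0.801*1.048 = 1.437874
P_TNL = 1/(1 + L^2*B^2) = 1/(1 + 47.0*0.00238) = 0.8993938
P_FNL = exp(-B^2*tau) = exp(-0.00238*80.2) = 0.8262350
k_eff = k_inf * P_TNL * P_FNL = 1.437874 * 0.8993938 * 0.8262350
k_eff = 1.0685

1.0685


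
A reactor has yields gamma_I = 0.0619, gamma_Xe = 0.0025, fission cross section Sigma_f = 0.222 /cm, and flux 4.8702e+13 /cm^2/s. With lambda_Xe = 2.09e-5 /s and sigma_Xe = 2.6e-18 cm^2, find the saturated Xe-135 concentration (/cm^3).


Xe_eq = (gamma_I + gamma_Xe) * Sigma_f * phi / (lambda_Xe + sigma_Xe * phi)
Numerator = (0.0619 + 0.0025) * 0.222 * 4.8702e+13 = 6.962828e+11
Denominator = 2.09e-5 + 2.6e-18 * 4.8702e+13 = 1.475252e-04
Xe_eq = 6.962828e+11 / 1.475252e-04 = 4.7198e+15 /cm^3

4.7198e+15


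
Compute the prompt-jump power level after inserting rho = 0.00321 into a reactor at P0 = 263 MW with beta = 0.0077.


P1/P0 = beta / (beta - rho)
P1/P0 = 0.0077 / (0.0077 - 0.00321) = 1.714922
P1 = 263 * 1.714922 = 451.02 MW

451.02


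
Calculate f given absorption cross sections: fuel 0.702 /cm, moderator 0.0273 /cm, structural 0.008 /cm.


f = Sigma_a_fuel / (Sigma_a_fuel + Sigma_a_mod + Sigma_a_other)
f = 0.702 / (0.702 + 0.0273 + 0.008)
f = 0.95212

0.95212


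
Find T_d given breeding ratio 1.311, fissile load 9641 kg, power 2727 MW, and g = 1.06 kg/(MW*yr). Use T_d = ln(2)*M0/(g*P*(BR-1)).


Breeding gain G = BR - 1 = 1.311 - 1 = 0.311
Fissile production rate = g * P * G = 1.06 * 2727 * 0.311 = 898.98282 kg/yr
T_d = ln(2) * M0 / (g * P * G)
T_d = ln(2) * 9641 / 898.98282 = 7.4335 yr

7.4335


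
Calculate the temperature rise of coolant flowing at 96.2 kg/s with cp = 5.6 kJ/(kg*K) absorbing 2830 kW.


dT = Q / (m_dot * cp)
dT = 2830 / (96.2 * 5.6)
dT = 5.2532 C

5.2532


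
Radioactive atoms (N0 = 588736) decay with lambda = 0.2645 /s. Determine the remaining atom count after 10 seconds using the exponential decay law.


N = N0 * exp(-lambda * t)
N = 588736 * exp(-0.2645 * 10)
N = 41803

41803


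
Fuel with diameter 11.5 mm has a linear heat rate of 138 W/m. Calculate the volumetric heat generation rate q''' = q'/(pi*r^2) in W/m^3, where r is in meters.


r = D / 2 / 1000 = 11.5 / 2 / 1000 = 0.00575 m
q''' = q' / (pi * r^2)
q''' = 138 / (pi * 0.00575^2)
q''' = 1.3286e+06 W/m^3

1.3286e+06


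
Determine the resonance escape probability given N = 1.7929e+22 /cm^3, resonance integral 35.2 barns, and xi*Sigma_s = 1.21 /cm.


p = exp(-N * I * 1e-24 / (xi*Sigma_s))
p = exp(-1.7929e+22 * 35.2 * 1e-24 / 1.21)
p = 0.59359

0.59359


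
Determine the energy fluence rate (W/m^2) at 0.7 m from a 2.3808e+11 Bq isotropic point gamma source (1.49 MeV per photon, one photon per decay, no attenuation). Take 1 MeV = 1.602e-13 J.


psi = A * E * 1.602e-13 / (4*pi*r^2)
psi = 2.3808e+11 * 1.49 * 1.602e-13 / (4*pi*0.7^2)
psi = 0.0092292 W/m^2

0.0092292


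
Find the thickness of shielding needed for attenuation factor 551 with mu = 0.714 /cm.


x = ln(factor) / mu
x = ln(551) / 0.714
x = 8.8400 cm

8.8400


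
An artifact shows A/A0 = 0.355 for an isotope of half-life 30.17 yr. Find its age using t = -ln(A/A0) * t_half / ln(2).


lambda = ln(2) / t_half = ln(2) / 30.17 = 0.02297472 /yr
t = -ln(A/A0) / lambda
t = -ln(0.355) / 0.02297472
t = 45.077 yr

45.077


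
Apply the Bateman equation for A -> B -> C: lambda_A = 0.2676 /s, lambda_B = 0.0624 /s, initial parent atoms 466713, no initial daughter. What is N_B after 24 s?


N_B(t) = lambda_A * N_A0 / (lambda_B - lambda_A) * [exp(-lambda_A*t) - exp(-lambda_B*t)]
exp(-0.2676*24) = 0.001624752; exp(-0.0624*24) = 0.2236663
N_B = 0.2676 * 466713 / (0.0624 - 0.2676) * (0.001624752 - 0.2236663)
N_B = 135143

135143


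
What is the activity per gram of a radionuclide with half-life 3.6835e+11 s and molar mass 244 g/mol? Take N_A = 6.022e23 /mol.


lambda = ln(2) / t_half = ln(2) / 3.6835e+11 = 1.881762e-12 /s
SA = lambda * N_A / M
SA = 1.881762e-12 * 6.022e23 / 244
SA = 4.6443e+09 Bq/g

4.6443e+09


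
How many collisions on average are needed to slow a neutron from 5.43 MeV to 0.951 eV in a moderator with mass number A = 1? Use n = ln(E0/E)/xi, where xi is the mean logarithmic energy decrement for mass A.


xi = 1 + (A-1)^2/(2A)*ln((A-1)/(A+1)) = 1 (for A = 1)
n = ln(E0/E) / xi
n = ln(5.43e6 / 0.951) / 1
n = ln(5.709779e+06) / 1 = 15.558

15.558


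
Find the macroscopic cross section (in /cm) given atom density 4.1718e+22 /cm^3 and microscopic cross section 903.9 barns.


Sigma = N * sigma_barns * 1e-24
Sigma = 4.1718e+22 * 903.9 * 1e-24
Sigma = 37.709 /cm

37.709


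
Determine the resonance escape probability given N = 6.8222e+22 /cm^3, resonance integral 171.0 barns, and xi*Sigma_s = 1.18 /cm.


p = exp(-N * I * 1e-24 / (xi*Sigma_s))
p = exp(-6.8222e+22 * 171.0 * 1e-24 / 1.18)
p = 5.0861e-05

5.0861e-05


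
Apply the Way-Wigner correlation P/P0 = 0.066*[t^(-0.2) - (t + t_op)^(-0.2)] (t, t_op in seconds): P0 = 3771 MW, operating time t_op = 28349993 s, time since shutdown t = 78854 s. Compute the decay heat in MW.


P/P0 = 0.066 * [t^(-0.2) - (t + t_op)^(-0.2)]
P/P0 = 0.066 * [78854^(-0.2) - (78854 + 28349993)^(-0.2)]
P/P0 = 0.066 * [0.1048661 - 0.03230339] = 0.004789139
P = 3771 * 0.004789139 = 18.060 MW

18.060


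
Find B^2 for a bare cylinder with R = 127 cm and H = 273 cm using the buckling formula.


B^2 = (2.405/R)^2 + (pi/H)^2
B^2 = (2.405/127)^2 + (pi/273)^2
B^2 = 4.9104e-04 /cm^2

4.9104e-04


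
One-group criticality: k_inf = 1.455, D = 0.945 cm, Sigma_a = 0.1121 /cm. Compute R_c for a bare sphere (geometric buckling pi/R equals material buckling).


L^2 = D / Sigma_a = 0.945 / 0.1121 = 8.429973 cm^2
B_m^2 = (k_inf - 1) / L^2 = (1.455 - 1) / 8.429973 = 0.05397408 /cm^2
For a bare sphere: B_g = pi/R, so R_c = pi / sqrt(B_m^2)
R_c = pi / sqrt(0.05397408) = 13.523 cm

13.523


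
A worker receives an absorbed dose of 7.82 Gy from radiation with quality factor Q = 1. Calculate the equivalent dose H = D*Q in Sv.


H = D * Q
H = 7.82 * 1
H = 7.8200 Sv

7.8200


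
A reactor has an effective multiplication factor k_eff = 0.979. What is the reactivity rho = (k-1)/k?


rho = (k_eff - 1) / k_eff
rho = (0.979 - 1) / 0.979
rho = -0.021450

-0.021450


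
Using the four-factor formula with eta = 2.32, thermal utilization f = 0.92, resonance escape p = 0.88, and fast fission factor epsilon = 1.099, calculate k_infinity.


k_inf = eta * f * p * epsilon
k_inf = 2.32 * 0.92 * 0.88 * 1.099
k_inf = 2.0642

2.0642


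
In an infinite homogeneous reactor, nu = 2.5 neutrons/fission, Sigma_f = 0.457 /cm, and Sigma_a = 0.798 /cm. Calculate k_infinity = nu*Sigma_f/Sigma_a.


k_inf = nu * Sigma_f / Sigma_a
k_inf = 2.5 * 0.457 / 0.798
k_inf = 1.4317

1.4317


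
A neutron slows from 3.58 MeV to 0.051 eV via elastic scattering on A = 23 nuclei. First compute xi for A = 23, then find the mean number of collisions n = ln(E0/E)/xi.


xi = 1 + (A-1)^2/(2A)*ln((A-1)/(A+1)) = 0.08448899 (for A = 23)
n = ln(E0/E) / xi
n = ln(3.58e6 / 0.051) / 0.08448899
n = ln(7.019608e+07) / 0.08448899 = 213.84

213.84


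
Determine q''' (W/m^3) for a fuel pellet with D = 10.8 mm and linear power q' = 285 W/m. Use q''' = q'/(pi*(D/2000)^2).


r = D / 2 / 1000 = 10.8 / 2 / 1000 = 0.0054 m
q''' = q' / (pi * r^2)
q''' = 285 / (pi * 0.0054^2)
q''' = 3.1111e+06 W/m^3

3.1111e+06


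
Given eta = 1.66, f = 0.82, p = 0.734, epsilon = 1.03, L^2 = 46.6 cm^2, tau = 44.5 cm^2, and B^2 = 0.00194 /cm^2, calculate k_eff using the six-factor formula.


k_inf = eta*f*p*eps = 1.66*0.82*0.734*1.03 = 1.029094
P_TNL = 1/(1 + L^2*B^2) = 1/(1 + 46.6*0.00194) = 0.9170913
P_FNL = exp(-B^2*tau) = exp(-0.00194*44.5) = 0.9172915
k_eff = k_inf * P_TNL * P_FNL = 1.029094 * 0.9170913 * 0.9172915
k_eff = 0.86572

0.86572


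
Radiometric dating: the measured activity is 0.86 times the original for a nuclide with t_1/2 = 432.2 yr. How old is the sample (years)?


lambda = ln(2) / t_half = ln(2) / 432.2 = 0.001603765 /yr
t = -ln(A/A0) / lambda
t = -ln(0.86) / 0.001603765
t = 94.043 yr

94.043


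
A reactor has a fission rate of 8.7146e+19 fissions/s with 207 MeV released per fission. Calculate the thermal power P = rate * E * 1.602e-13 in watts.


P = fission_rate * E_MeV * 1.602e-13
P = 8.7146e+19 * 207 * 1.602e-13
P = 2.8899e+09 W

2.8899e+09


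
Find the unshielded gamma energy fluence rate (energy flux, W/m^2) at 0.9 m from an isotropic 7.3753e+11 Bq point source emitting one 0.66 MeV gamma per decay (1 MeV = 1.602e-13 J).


psi = A * E * 1.602e-13 / (4*pi*r^2)
psi = 7.3753e+11 * 0.66 * 1.602e-13 / (4*pi*0.9^2)
psi = 0.0076611 W/m^2

0.0076611


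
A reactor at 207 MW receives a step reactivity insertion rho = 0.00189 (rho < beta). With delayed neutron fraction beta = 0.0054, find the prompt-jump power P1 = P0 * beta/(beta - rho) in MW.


P1/P0 = beta / (beta - rho)
P1/P0 = 0.0054 / (0.0054 - 0.00189) = 1.538462
P1 = 207 * 1.538462 = 318.46 MW

318.46


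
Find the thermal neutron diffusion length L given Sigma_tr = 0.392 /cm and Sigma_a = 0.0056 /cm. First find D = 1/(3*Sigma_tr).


D = 1 / (3 * Sigma_tr) = 1 / (3 * 0.392) = 0.8503401 cm
L = sqrt(D / Sigma_a)
L = sqrt(0.8503401 / 0.0056)
L = 12.323 cm

12.323


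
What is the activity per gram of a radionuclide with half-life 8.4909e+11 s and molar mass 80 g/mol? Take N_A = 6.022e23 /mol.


lambda = ln(2) / t_half = ln(2) / 8.4909e+11 = 8.163412e-13 /s
SA = lambda * N_A / M
SA = 8.163412e-13 * 6.022e23 / 80
SA = 6.1450e+09 Bq/g

6.1450e+09


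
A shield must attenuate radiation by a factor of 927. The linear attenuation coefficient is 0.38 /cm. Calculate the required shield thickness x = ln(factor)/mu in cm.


x = ln(factor) / mu
x = ln(927) / 0.38
x = 17.979 cm

17.979


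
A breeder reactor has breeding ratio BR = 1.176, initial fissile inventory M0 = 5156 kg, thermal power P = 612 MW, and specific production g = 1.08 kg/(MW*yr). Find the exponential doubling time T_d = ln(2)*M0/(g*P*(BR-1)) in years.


Breeding gain G = BR - 1 = 1.176 - 1 = 0.176
Fissile production rate = g * P * G = 1.08 * 612 * 0.176 = 116.32896 kg/yr
T_d = ln(2) * M0 / (g * P * G)
T_d = ln(2) * 5156 / 116.32896 = 30.722 yr

30.722


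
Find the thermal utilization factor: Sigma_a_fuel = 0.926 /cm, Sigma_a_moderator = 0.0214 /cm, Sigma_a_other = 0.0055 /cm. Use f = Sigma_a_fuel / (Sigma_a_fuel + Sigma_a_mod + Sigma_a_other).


f = Sigma_a_fuel / (Sigma_a_fuel + Sigma_a_mod + Sigma_a_other)
f = 0.926 / (0.926 + 0.0214 + 0.0055)
f = 0.97177

0.97177


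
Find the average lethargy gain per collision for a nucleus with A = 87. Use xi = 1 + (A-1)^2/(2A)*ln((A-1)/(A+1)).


xi = 1 + (A-1)^2/(2A) * ln((A-1)/(A+1))
xi = 1 + (87-1)^2/(2*87) * ln((87-1)/(87 +1))
xi = 0.022813

0.022813


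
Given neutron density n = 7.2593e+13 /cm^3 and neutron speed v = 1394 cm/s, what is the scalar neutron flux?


phi = n * v
phi = 7.2593e+13 * 1394
phi = 1.0119e+17 /cm^2/s

1.0119e+17


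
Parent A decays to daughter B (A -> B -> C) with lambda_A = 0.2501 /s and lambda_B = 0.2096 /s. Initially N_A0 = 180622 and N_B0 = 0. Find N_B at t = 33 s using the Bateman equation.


N_B(t) = lambda_A * N_A0 / (lambda_B - lambda_A) * [exp(-lambda_A*t) - exp(-lambda_B*t)]
exp(-0.2501*33) = 2.603978e-04; exp(-0.2096*33) = 9.909961e-04
N_B = 0.2501 * 180622 / (0.2096 - 0.2501) * (2.603978e-04 - 9.909961e-04)
N_B = 814.91

814.91


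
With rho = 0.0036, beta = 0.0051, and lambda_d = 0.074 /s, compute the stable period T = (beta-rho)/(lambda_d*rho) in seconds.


T = (beta - rho) / (lambda_d * rho)
T = (0.0051 - 0.0036) / (0.074 * 0.0036)
T = 5.6306 s

5.6306


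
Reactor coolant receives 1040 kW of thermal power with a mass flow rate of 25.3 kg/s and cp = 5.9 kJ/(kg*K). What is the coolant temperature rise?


dT = Q / (m_dot * cp)
dT = 1040 / (25.3 * 5.9)
dT = 6.9672 C

6.9672


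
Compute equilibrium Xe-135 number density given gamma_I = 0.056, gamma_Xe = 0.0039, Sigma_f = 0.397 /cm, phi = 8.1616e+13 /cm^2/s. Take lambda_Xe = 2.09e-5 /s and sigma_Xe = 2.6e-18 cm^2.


Xe_eq = (gamma_I + gamma_Xe) * Sigma_f * phi / (lambda_Xe + sigma_Xe * phi)
Numerator = (0.056 + 0.0039) * 0.397 * 8.1616e+13 = 1.940853e+12
Denominator = 2.09e-5 + 2.6e-18 * 8.1616e+13 = 2.331016e-04
Xe_eq = 1.940853e+12 / 2.331016e-04 = 8.3262e+15 /cm^3

8.3262e+15


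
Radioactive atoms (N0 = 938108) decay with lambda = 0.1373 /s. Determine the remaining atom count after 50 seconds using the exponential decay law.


N = N0 * exp(-lambda * t)
N = 938108 * exp(-0.1373 * 50)
N = 979.09

979.09


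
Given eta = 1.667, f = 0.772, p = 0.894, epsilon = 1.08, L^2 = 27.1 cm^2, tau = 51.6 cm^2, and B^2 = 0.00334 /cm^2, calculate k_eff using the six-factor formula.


k_inf = eta*f*p*eps = 1.667*0.772*0.894*1.08 = 1.242551
P_TNL = 1/(1 + L^2*B^2) = 1/(1 + 27.1*0.00334) = 0.9169988
P_FNL = exp(-B^2*tau) = exp(-0.00334*51.6) = 0.8416896
k_eff = k_inf * P_TNL * P_FNL = 1.242551 * 0.9169988 * 0.8416896
k_eff = 0.95904

0.95904


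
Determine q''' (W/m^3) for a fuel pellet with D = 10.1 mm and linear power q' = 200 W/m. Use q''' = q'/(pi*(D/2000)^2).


r = D / 2 / 1000 = 10.1 / 2 / 1000 = 0.00505 m
q''' = q' / (pi * r^2)
q''' = 200 / (pi * 0.00505^2)
q''' = 2.4963e+06 W/m^3

2.4963e+06


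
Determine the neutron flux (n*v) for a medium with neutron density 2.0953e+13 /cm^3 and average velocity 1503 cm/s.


phi = n * v
phi = 2.0953e+13 * 1503
phi = 3.1492e+16 /cm^2/s

3.1492e+16


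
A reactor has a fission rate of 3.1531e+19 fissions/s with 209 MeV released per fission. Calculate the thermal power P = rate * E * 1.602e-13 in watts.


P = fission_rate * E_MeV * 1.602e-13
P = 3.1531e+19 * 209 * 1.602e-13
P = 1.0557e+09 W

1.0557e+09


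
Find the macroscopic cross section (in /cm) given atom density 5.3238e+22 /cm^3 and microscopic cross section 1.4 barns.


Sigma = N * sigma_barns * 1e-24
Sigma = 5.3238e+22 * 1.4 * 1e-24
Sigma = 0.074533 /cm

0.074533


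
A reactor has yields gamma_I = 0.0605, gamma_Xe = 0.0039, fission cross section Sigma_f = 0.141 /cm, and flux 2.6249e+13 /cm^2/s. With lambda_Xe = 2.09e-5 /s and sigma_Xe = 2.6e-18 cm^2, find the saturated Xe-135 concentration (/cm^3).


Xe_eq = (gamma_I + gamma_Xe) * Sigma_f * phi / (lambda_Xe + sigma_Xe * phi)
Numerator = (0.0605 + 0.0039) * 0.141 * 2.6249e+13 = 2.383514e+11
Denominator = 2.09e-5 + 2.6e-18 * 2.6249e+13 = 8.914740e-05
Xe_eq = 2.383514e+11 / 8.914740e-05 = 2.6737e+15 /cm^3

2.6737e+15


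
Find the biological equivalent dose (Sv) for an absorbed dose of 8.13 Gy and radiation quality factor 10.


H = D * Q
H = 8.13 * 10
H = 81.300 Sv

81.300


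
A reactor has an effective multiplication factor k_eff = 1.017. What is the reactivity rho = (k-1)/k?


rho = (k_eff - 1) / k_eff
rho = (1.017 - 1) / 1.017
rho = 0.016716

0.016716


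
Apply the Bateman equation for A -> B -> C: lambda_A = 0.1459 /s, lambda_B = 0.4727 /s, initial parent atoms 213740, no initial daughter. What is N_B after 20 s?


N_B(t) = lambda_A * N_A0 / (lambda_B - lambda_A) * [exp(-lambda_A*t) - exp(-lambda_B*t)]
exp(-0.1459*20) = 0.05404166; exp(-0.4727*20) = 7.837544e-05
N_B = 0.1459 * 213740 / (0.4727 - 0.1459) * (0.05404166 - 7.837544e-05)
N_B = 5149.4

5149.4


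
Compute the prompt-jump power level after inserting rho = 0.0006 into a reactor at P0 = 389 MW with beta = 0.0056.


P1/P0 = beta / (beta - rho)
P1/P0 = 0.0056 / (0.0056 - 0.0006) = 1.120000
P1 = 389 * 1.120000 = 435.68 MW

435.68


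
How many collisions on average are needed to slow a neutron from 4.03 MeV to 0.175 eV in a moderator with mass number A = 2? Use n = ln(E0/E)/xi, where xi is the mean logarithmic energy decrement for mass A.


xi = 1 + (A-1)^2/(2A)*ln((A-1)/(A+1)) = 0.7253469 (for A = 2)
n = ln(E0/E) / xi
n = ln(4.03e6 / 0.175) / 0.7253469
n = ln(2.302857e+07) / 0.7253469 = 23.371

23.371


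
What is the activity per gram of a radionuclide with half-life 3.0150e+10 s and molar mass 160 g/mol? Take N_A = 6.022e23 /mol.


lambda = ln(2) / t_half = ln(2) / 3.0150e+10 = 2.298996e-11 /s
SA = lambda * N_A / M
SA = 2.298996e-11 * 6.022e23 / 160
SA = 8.6528e+10 Bq/g

8.6528e+10


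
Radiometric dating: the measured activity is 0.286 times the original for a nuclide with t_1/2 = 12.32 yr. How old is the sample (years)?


lambda = ln(2) / t_half = ln(2) / 12.32 = 0.05626195 /yr
t = -ln(A/A0) / lambda
t = -ln(0.286) / 0.05626195
t = 22.249 yr

22.249


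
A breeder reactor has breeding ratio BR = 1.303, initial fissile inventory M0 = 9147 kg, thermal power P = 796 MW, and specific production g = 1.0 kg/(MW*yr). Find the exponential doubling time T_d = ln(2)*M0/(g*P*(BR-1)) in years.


Breeding gain G = BR - 1 = 1.303 - 1 = 0.303
Fissile production rate = g * P * G = 1.0 * 796 * 0.303 = 241.188 kg/yr
T_d = ln(2) * M0 / (g * P * G)
T_d = ln(2) * 9147 / 241.188 = 26.287 yr

26.287


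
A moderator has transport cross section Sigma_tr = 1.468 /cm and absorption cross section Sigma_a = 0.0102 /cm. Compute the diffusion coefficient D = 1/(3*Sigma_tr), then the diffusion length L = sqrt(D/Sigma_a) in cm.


D = 1 / (3 * Sigma_tr) = 1 / (3 * 1.468) = 0.2270663 cm
L = sqrt(D / Sigma_a)
L = sqrt(0.2270663 / 0.0102)
L = 4.7182 cm

4.7182


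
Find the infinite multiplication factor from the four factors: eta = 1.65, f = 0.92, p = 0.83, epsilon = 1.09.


k_inf = eta * f * p * epsilon
k_inf = 1.65 * 0.92 * 0.83 * 1.09
k_inf = 1.3733

1.3733


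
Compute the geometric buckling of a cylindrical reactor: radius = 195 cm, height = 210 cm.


B^2 = (2.405/R)^2 + (pi/H)^2
B^2 = (2.405/195)^2 + (pi/210)^2
B^2 = 3.7591e-04 /cm^2

3.7591e-04


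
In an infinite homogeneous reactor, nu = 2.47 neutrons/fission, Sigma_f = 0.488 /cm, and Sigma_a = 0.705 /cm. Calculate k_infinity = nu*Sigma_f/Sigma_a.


k_inf = nu * Sigma_f / Sigma_a
k_inf = 2.47 * 0.488 / 0.705
k_inf = 1.7097

1.7097


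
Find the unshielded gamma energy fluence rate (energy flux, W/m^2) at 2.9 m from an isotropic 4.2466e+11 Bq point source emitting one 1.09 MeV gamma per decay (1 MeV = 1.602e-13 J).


psi = A * E * 1.602e-13 / (4*pi*r^2)
psi = 4.2466e+11 * 1.09 * 1.602e-13 / (4*pi*2.9^2)
psi = 7.0166e-04 W/m^2

7.0166e-04


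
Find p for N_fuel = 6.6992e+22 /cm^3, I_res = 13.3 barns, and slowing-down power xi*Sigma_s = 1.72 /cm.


p = exp(-N * I * 1e-24 / (xi*Sigma_s))
p = exp(-6.6992e+22 * 13.3 * 1e-24 / 1.72)
p = 0.59570

0.59570


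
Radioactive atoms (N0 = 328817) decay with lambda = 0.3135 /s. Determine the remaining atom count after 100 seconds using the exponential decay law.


N = N0 * exp(-lambda * t)
N = 328817 * exp(-0.3135 * 100)
N = 7.9767e-09

7.9767e-09


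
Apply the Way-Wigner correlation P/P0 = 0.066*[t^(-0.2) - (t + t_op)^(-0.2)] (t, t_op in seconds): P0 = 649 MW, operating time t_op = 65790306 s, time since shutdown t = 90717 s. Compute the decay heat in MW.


P/P0 = 0.066 * [t^(-0.2) - (t + t_op)^(-0.2)]
P/P0 = 0.066 * [90717^(-0.2) - (90717 + 65790306)^(-0.2)]
P/P0 = 0.066 * [0.1019676 - 0.02730536] = 0.004927708
P = 649 * 0.004927708 = 3.1981 MW

3.1981


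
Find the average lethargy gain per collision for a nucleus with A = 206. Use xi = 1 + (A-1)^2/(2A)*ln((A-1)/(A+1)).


xi = 1 + (A-1)^2/(2A) * ln((A-1)/(A+1))
xi = 1 + (206-1)^2/(2*206) * ln((206-1)/(206 +1))
xi = 0.0096774

0.0096774


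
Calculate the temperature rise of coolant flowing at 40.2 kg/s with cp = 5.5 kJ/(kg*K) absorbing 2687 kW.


dT = Q / (m_dot * cp)
dT = 2687 / (40.2 * 5.5)
dT = 12.153 C

12.153


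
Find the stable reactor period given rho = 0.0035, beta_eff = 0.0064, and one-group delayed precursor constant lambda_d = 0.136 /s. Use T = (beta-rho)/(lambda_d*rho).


T = (beta - rho) / (lambda_d * rho)
T = (0.0064 - 0.0035) / (0.136 * 0.0035)
T = 6.0924 s

6.0924


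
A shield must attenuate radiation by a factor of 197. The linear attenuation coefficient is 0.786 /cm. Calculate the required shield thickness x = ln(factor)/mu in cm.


x = ln(factor) / mu
x = ln(197) / 0.786
x = 6.7216 cm

6.7216


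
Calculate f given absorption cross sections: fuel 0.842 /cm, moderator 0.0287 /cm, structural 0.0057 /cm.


f = Sigma_a_fuel / (Sigma_a_fuel + Sigma_a_mod + Sigma_a_other)
f = 0.842 / (0.842 + 0.0287 + 0.0057)
f = 0.96075

0.96075


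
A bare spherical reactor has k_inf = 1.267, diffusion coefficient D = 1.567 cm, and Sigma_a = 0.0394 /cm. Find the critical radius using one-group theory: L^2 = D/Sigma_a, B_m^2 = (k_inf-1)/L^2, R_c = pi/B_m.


L^2 = D / Sigma_a = 1.567 / 0.0394 = 39.77157 cm^2
B_m^2 = (k_inf - 1) / L^2 = (1.267 - 1) / 39.77157 = 0.006713338 /cm^2
For a bare sphere: B_g = pi/R, so R_c = pi / sqrt(B_m^2)
R_c = pi / sqrt(0.006713338) = 38.343 cm

38.343


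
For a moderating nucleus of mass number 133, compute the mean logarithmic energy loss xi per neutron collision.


xi = 1 + (A-1)^2/(2A) * ln((A-1)/(A+1))
xi = 1 + (133-1)^2/(2*133) * ln((133-1)/(133 +1))
xi = 0.014962

0.014962


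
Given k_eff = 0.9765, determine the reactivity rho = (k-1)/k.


rho = (k_eff - 1) / k_eff
rho = (0.9765 - 1) / 0.9765
rho = -0.024066

-0.024066


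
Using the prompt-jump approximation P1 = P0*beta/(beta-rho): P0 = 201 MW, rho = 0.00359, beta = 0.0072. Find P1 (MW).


P1/P0 = beta / (beta - rho)
P1/P0 = 0.0072 / (0.0072 - 0.00359) = 1.994460
P1 = 201 * 1.994460 = 400.89 MW

400.89


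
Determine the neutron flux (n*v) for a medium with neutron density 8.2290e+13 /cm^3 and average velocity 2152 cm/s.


phi = n * v
phi = 8.2290e+13 * 2152
phi = 1.7709e+17 /cm^2/s

1.7709e+17


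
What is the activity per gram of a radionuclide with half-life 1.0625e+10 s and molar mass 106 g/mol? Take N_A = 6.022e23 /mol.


lambda = ln(2) / t_half = ln(2) / 1.0625e+10 = 6.523738e-11 /s
SA = lambda * N_A / M
SA = 6.523738e-11 * 6.022e23 / 106
SA = 3.7062e+11 Bq/g

3.7062e+11


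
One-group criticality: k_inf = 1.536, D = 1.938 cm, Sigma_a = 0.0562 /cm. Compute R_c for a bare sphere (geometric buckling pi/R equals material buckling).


L^2 = D / Sigma_a = 1.938 / 0.0562 = 34.48399 cm^2
B_m^2 = (k_inf - 1) / L^2 = (1.536 - 1) / 34.48399 = 0.01554344 /cm^2
For a bare sphere: B_g = pi/R, so R_c = pi / sqrt(B_m^2)
R_c = pi / sqrt(0.01554344) = 25.199 cm

25.199


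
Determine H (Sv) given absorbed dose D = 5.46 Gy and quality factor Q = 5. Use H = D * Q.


H = D * Q
H = 5.46 * 5
H = 27.300 Sv

27.300


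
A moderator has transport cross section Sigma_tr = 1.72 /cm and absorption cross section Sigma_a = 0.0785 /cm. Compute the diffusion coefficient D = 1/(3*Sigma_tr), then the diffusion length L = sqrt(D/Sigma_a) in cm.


D = 1 / (3 * Sigma_tr) = 1 / (3 * 1.72) = 0.1937984 cm
L = sqrt(D / Sigma_a)
L = sqrt(0.1937984 / 0.0785)
L = 1.5712 cm

1.5712


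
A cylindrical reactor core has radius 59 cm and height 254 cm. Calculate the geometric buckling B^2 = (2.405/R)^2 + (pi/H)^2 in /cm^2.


B^2 = (2.405/R)^2 + (pi/H)^2
B^2 = (2.405/59)^2 + (pi/254)^2
B^2 = 0.0018146 /cm^2

0.0018146


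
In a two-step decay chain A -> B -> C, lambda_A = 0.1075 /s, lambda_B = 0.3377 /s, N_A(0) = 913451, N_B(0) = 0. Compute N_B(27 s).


N_B(t) = lambda_A * N_A0 / (lambda_B - lambda_A) * [exp(-lambda_A*t) - exp(-lambda_B*t)]
exp(-0.1075*27) = 0.05488583; exp(-0.3377*27) = 1.096848e-04
N_B = 0.1075 * 913451 / (0.3377 - 0.1075) * (0.05488583 - 1.096848e-04)
N_B = 23366

23366


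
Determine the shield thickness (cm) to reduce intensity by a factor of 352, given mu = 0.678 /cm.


x = ln(factor) / mu
x = ln(352) / 0.678
x = 8.6484 cm

8.6484


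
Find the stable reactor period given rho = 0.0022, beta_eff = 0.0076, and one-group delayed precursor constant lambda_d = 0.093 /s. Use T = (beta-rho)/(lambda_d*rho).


T = (beta - rho) / (lambda_d * rho)
T = (0.0076 - 0.0022) / (0.093 * 0.0022)
T = 26.393 s

26.393


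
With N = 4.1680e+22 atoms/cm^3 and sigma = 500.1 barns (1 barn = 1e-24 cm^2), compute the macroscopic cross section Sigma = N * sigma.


Sigma = N * sigma_barns * 1e-24
Sigma = 4.1680e+22 * 500.1 * 1e-24
Sigma = 20.844 /cm

20.844


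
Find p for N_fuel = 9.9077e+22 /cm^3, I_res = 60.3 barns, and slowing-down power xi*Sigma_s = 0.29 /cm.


p = exp(-N * I * 1e-24 / (xi*Sigma_s))
p = exp(-9.9077e+22 * 60.3 * 1e-24 / 0.29)
p = 1.1298e-09

1.1298e-09


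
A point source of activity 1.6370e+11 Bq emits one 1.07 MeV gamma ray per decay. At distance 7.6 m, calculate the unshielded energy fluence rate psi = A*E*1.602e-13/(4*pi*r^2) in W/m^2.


psi = A * E * 1.602e-13 / (4*pi*r^2)
psi = 1.6370e+11 * 1.07 * 1.602e-13 / (4*pi*7.6^2)
psi = 3.8660e-05 W/m^2

3.8660e-05


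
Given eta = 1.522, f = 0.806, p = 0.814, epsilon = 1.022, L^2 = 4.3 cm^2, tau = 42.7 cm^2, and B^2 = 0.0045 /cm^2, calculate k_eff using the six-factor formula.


k_inf = eta*f*p*eps = 1.522*0.806*0.814*1.022 = 1.020528
P_TNL = 1/(1 + L^2*B^2) = 1/(1 + 4.3*0.0045) = 0.9810173
P_FNL = exp(-B^2*tau) = exp(-0.0045*42.7) = 0.8251831
k_eff = k_inf * P_TNL * P_FNL = 1.020528 * 0.9810173 * 0.8251831
k_eff = 0.82614

0.82614


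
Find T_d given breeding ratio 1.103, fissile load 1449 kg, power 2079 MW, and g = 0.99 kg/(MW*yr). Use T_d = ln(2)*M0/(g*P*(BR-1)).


Breeding gain G = BR - 1 = 1.103 - 1 = 0.103
Fissile production rate = g * P * G = 0.99 * 2079 * 0.103 = 211.99563 kg/yr
T_d = ln(2) * M0 / (g * P * G)
T_d = ln(2) * 1449 / 211.99563 = 4.7377 yr

4.7377


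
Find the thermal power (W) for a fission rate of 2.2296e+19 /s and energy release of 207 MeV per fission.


P = fission_rate * E_MeV * 1.602e-13
P = 2.2296e+19 * 207 * 1.602e-13
P = 7.3937e+08 W

7.3937e+08


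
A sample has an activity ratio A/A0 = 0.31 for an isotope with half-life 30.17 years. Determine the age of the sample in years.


lambda = ln(2) / t_half = ln(2) / 30.17 = 0.02297472 /yr
t = -ln(A/A0) / lambda
t = -ln(0.31) / 0.02297472
t = 50.977 yr

50.977


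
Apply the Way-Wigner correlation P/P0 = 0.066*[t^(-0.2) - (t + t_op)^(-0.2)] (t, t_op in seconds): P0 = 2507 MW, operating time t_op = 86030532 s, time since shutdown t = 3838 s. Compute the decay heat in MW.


P/P0 = 0.066 * [t^(-0.2) - (t + t_op)^(-0.2)]
P/P0 = 0.066 * [3838^(-0.2) - (3838 + 86030532)^(-0.2)]
P/P0 = 0.066 * [0.1919460 - 0.02588604] = 0.01095996
P = 2507 * 0.01095996 = 27.477 MW

27.477


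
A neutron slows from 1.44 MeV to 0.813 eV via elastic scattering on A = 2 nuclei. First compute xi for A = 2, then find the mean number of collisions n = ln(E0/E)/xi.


xi = 1 + (A-1)^2/(2A)*ln((A-1)/(A+1)) = 0.7253469 (for A = 2)
n = ln(E0/E) / xi
n = ln(1.44e6 / 0.813) / 0.7253469
n = ln(1.771218e+06) / 0.7253469 = 19.835

19.835


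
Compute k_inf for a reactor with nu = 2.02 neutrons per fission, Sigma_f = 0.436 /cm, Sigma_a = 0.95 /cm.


k_inf = nu * Sigma_f / Sigma_a
k_inf = 2.02 * 0.436 / 0.95
k_inf = 0.92707

0.92707


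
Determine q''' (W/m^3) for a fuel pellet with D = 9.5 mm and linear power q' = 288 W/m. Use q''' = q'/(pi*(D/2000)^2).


r = D / 2 / 1000 = 9.5 / 2 / 1000 = 0.00475 m
q''' = q' / (pi * r^2)
q''' = 288 / (pi * 0.00475^2)
q''' = 4.0631e+06 W/m^3

4.0631e+06


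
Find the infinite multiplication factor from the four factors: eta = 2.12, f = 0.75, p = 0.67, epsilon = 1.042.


k_inf = eta * f * p * epsilon
k_inf = 2.12 * 0.75 * 0.67 * 1.042
k_inf = 1.1100

1.1100


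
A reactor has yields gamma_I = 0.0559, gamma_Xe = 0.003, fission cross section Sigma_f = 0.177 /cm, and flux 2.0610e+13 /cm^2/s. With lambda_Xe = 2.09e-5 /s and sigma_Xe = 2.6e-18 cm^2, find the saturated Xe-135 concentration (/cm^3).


Xe_eq = (gamma_I + gamma_Xe) * Sigma_f * phi / (lambda_Xe + sigma_Xe * phi)
Numerator = (0.0559 + 0.003) * 0.177 * 2.0610e+13 = 2.148654e+11
Denominator = 2.09e-5 + 2.6e-18 * 2.0610e+13 = 7.448600e-05
Xe_eq = 2.148654e+11 / 7.448600e-05 = 2.8846e+15 /cm^3

2.8846e+15
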